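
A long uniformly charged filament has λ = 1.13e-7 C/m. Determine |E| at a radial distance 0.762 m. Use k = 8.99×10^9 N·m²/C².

Take a coaxial cylindrical Gaussian surface of radius r = 0.762 m and length L.
Q_enc = λL, so λ_enc = 1.13e-7 C/m.
Since E is radial and uniform over the curved surface, Φ = E·2πrL = Q_enc/ε₀ = λ_enc L/ε₀.
E = 2k|λ_enc|/r = 2(8.99×10^9)(1.13×10^-7)/(0.762) = 2.67e3 N/C.

E ≈ 2.67×10^3 N/C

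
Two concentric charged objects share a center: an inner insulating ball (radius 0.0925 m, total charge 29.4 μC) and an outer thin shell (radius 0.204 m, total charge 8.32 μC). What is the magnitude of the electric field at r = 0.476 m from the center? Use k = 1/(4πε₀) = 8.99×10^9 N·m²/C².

Use a concentric Gaussian sphere at r = 0.476 m (r > 0.204 m, enclosing both).
Q_enc = (29.4 μC) + (8.32 μC) = 3.772×10^-5 C.
Since E is radial and uniform over the Gaussian sphere, Φ = E·4πr² = Q_enc/ε₀.
E = k|Q_enc|/r² = (8.99×10^9)(3.772×10^-5)/(0.476)² = 1.50×10^6 N/C.

|E| = 1.50e6 V/m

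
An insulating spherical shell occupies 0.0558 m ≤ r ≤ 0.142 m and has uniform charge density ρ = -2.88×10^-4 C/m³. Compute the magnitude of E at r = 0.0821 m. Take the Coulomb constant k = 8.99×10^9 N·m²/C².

Use a concentric Gaussian sphere at r = 0.0821 m (within the shell material, 0.0558 m < r < 0.142 m).
Enclosed charge is the volume from a to r: Q_enc = (4π/3)ρ(r³ − a³) = -4.58e-7 C.
Applying ∮E·dA = Q_enc/ε₀ with Φ = E(4πr²):
E = k|Q_enc|/r² = (8.99×10^9)(4.58×10^-7)/(0.0821)² = 6.11×10^5 N/C.

|E| = 6.11×10^5 N/C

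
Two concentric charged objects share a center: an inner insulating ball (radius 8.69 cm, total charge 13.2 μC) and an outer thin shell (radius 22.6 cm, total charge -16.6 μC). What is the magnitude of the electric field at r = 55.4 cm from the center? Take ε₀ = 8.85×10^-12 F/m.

By spherical symmetry E is radial; choose a Gaussian sphere of radius r = 55.4 cm (r > 22.6 cm, enclosing both).
Q_enc = (13.2 μC) + (-16.6 μC) = -3.40×10^-6 C.
Gauss's law: E·4πr² = Q_enc/ε₀.
E = |Q_enc|/(4πε₀r²) = (3.40×10^-6)/(4π·8.85×10^-12·(0.554)²) = 9.96×10^4 N/C.

|E| = 9.96×10^4 V/m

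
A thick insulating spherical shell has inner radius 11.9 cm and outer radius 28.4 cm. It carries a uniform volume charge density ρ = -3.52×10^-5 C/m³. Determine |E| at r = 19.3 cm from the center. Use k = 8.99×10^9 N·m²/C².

|E| ≈ 1.96×10^5 V/m

Use a concentric Gaussian sphere at r = 19.3 cm (within the shell material, 11.9 cm < r < 28.4 cm).
Only the shell between 11.9 cm and r is enclosed: Q_enc = ρ·(4π/3)(r³ − a³) = (-3.52e-5)·(4π/3)·((0.193)³ − (0.119)³) = -8.115×10^-7 C.
By Gauss's law, ∮E·dA = E·4πr² = Q_enc/ε₀.
E = k|Q_enc|/r² = (8.99×10^9)(8.115×10^-7)/(0.193)² = 1.96×10^5 N/C.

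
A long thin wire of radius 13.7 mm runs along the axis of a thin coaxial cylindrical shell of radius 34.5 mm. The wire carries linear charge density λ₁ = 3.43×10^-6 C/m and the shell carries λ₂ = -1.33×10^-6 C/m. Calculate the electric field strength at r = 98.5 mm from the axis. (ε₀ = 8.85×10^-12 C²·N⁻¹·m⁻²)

By cylindrical symmetry E is radial; use a coaxial Gaussian cylinder of radius 98.5 mm and length L (r > 34.5 mm, enclosing both).
λ_enc = λ₁ + λ₂ = (3.43×10^-6) + (-1.33×10^-6) = 2.10×10^-6 C/m.
By Gauss's law (flux through the curved wall only), E·2πrL = λ_enc L/ε₀.
E = |λ_enc|/(2πε₀r) = (2.10×10^-6)/(2π·8.85×10^-12·0.0985) = 3.83×10^5 N/C.

|E| = 3.83×10^5 N/C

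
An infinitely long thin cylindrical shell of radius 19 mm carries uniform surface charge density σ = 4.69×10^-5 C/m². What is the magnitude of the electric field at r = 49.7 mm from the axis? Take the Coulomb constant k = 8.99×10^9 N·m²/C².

Choose a coaxial cylinder of radius r = 49.7 mm (arbitrary length L) as the Gaussian surface (r > 19 mm).
The whole shell is enclosed: λ_enc = σ·2πR = (4.69×10^-5)·2π·(0.019) = 5.599e-6 C/m.
Applying ∮E·dA = Q_enc/ε₀ with the end caps contributing no flux:
E = 2k|λ_enc|/r = 2(8.99×10^9)(5.599×10^-6)/(0.0497) = 2.03e6 N/C.

|E| ≈ 2.03×10^6 V/m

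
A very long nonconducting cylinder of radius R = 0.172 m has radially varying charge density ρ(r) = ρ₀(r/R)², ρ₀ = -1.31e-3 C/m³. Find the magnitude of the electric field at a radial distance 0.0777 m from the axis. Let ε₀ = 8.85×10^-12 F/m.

Take a coaxial cylindrical Gaussian surface of radius r = 0.0777 m and length L (r < R).
Integrating ρ over the cross-section to radius r: λ_enc = (2πρ₀/R²) ∫₀^r r'^3 dr' = 2πρ₀ r^4/(4·R²) = -2.535×10^-6 C/m.
Since E is radial and uniform over the curved surface, Φ = E·2πrL = Q_enc/ε₀ = λ_enc L/ε₀.
E = |λ_enc|/(2πε₀r) = (2.535×10^-6)/(2π·8.85×10^-12·0.0777) = 5.87×10^5 N/C.

E ≈ 5.87e5 N/C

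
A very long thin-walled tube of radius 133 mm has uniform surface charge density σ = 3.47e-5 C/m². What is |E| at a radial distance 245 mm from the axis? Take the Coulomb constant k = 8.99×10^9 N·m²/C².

Coaxial Gaussian cylinder, radius r = 245 mm, length L (r > 133 mm).
The whole shell is enclosed: λ_enc = σ·2πR = (3.47×10^-5)·2π·(0.133) = 2.90×10^-5 C/m.
By Gauss's law (flux through the curved wall only), E·2πrL = λ_enc L/ε₀.
E = 2k|λ_enc|/r = 2(8.99×10^9)(2.90×10^-5)/(0.245) = 2.13e6 N/C.

E = 2.13×10^6 N/C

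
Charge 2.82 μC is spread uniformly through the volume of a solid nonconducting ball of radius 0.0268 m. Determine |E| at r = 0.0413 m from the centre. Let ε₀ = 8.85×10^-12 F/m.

Symmetry ⇒ E = E(r) r̂. Gaussian sphere of radius r = 0.0413 m (r > R, so the entire charge is enclosed).
Q_enc = 2.82 μC = 2.82e-6 C.
By Gauss's law, ∮E·dA = E·4πr² = Q_enc/ε₀.
E = |Q_enc|/(4πε₀r²) = (2.82e-6)/(4π·8.85×10^-12·(0.0413)²) = 1.49×10^7 N/C.

1.49e7 V/m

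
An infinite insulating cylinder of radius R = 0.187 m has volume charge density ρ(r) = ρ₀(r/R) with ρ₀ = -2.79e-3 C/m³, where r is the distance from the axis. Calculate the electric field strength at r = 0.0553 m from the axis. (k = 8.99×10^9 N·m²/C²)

|E| ≈ 1.72×10^6 N/C

Choose a coaxial cylinder of radius r = 0.0553 m (arbitrary length L) as the Gaussian surface (r < R).
Integrating ρ over the cross-section to radius r: λ_enc = (2πρ₀/R) ∫₀^r r'^2 dr' = 2πρ₀ r^3/(3·R) = -5.284×10^-6 C/m.
Gauss's law: E·2πrL = λ_enc L/ε₀.
E = 2k|λ_enc|/r = 2(8.99×10^9)(5.284e-6)/(0.0553) = 1.72×10^6 N/C.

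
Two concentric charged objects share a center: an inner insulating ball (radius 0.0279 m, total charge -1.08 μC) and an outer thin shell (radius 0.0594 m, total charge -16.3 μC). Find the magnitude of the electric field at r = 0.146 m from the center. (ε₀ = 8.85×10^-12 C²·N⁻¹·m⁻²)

E ≈ 7.33×10^6 N/C

By spherical symmetry E is radial; choose a Gaussian sphere of radius r = 0.146 m (r > 0.0594 m, enclosing both).
Q_enc = (-1.08 μC) + (-16.3 μC) = -1.738×10^-5 C.
Applying ∮E·dA = Q_enc/ε₀ with Φ = E(4πr²):
E = |Q_enc|/(4πε₀r²) = (1.738×10^-5)/(4π·8.85×10^-12·(0.146)²) = 7.33×10^6 N/C.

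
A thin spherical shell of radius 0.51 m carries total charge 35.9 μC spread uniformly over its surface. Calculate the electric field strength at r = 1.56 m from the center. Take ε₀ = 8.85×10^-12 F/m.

E ≈ 1.33e5 V/m

Symmetry ⇒ E = E(r) r̂. Gaussian sphere of radius r = 1.56 m (r > 0.51 m).
The entire shell is enclosed: Q_enc = 3.59e-5 C.
Gauss's law: E·4πr² = Q_enc/ε₀.
E = |Q_enc|/(4πε₀r²) = (3.59×10^-5)/(4π·8.85×10^-12·(1.56)²) = 1.33e5 N/C.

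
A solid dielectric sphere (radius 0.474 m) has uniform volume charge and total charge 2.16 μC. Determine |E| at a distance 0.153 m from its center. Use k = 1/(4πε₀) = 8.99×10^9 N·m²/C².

E = 2.79×10^4 N/C

Use a concentric Gaussian sphere at r = 0.153 m (r < R).
For a uniform sphere the enclosed fraction is (r/R)³, so Q_enc = (2.16 μC)(0.153/0.474)³ = 7.264e-8 C.
By Gauss's law, ∮E·dA = E·4πr² = Q_enc/ε₀.
E = k|Q_enc|/r² = (8.99×10^9)(7.264×10^-8)/(0.153)² = 2.79×10^4 N/C.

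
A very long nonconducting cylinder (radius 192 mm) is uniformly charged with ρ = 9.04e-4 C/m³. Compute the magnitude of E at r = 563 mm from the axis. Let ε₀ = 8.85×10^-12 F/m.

E ≈ 3.34×10^6 N/C

Take a coaxial cylindrical Gaussian surface of radius r = 563 mm and length L (r > 192 mm, full cross-section enclosed).
λ_enc = ρ·πR² = (9.04e-4)π(0.192)² = 1.047×10^-4 C/m.
Since E is radial and uniform over the curved surface, Φ = E·2πrL = Q_enc/ε₀ = λ_enc L/ε₀.
E = |λ_enc|/(2πε₀r) = (1.047×10^-4)/(2π·8.85×10^-12·0.563) = 3.34e6 N/C.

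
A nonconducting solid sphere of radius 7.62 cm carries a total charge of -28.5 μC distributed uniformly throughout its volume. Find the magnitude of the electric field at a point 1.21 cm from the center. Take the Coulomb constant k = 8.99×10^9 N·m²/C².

By spherical symmetry E is radial; choose a Gaussian sphere of radius r = 1.21 cm (r < R).
For a uniform sphere the enclosed fraction is (r/R)³, so Q_enc = (-28.5 μC)(0.0121/0.0762)³ = -1.141×10^-7 C.
By Gauss's law, ∮E·dA = E·4πr² = Q_enc/ε₀.
E = k|Q_enc|/r² = (8.99×10^9)(1.141×10^-7)/(0.0121)² = 7.01e6 N/C.

|E| ≈ 7.01e6 V/m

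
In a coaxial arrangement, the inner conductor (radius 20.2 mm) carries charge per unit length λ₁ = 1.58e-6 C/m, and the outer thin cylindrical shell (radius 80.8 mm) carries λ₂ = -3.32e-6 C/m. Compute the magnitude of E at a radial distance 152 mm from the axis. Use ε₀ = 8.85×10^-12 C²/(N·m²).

|E| ≈ 2.06e5 N/C

Coaxial Gaussian cylinder, radius r = 152 mm, length L (r > 80.8 mm, enclosing both).
λ_enc = λ₁ + λ₂ = (1.58e-6) + (-3.32×10^-6) = -1.74e-6 C/m.
Gauss's law: E·2πrL = λ_enc L/ε₀.
E = |λ_enc|/(2πε₀r) = (1.74×10^-6)/(2π·8.85×10^-12·0.152) = 2.06×10^5 N/C.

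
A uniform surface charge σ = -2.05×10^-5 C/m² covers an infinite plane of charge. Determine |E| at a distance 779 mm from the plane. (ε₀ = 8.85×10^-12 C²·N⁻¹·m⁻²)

E = 1.16×10^6 N/C

By planar symmetry E is perpendicular to the sheet and uniform; use a Gaussian pillbox with flat faces of area A on each side of the sheet.
Flux Φ = 2EA and Q_enc = σA, so 2EA = σA/ε₀ ⇒ E = |σ|/(2ε₀), independent of distance.
E = |σ|/(2ε₀) = (2.05e-5)/(2·8.85×10^-12) = 1.16×10^6 N/C.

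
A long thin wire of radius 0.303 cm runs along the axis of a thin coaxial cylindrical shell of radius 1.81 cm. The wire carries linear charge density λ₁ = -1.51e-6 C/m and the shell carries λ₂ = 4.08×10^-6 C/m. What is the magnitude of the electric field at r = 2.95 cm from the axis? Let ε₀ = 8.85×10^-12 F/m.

|E| ≈ 1.57e6 N/C

Coaxial Gaussian cylinder, radius r = 2.95 cm, length L (r > 1.81 cm, enclosing both).
λ_enc = λ₁ + λ₂ = (-1.51e-6) + (4.08×10^-6) = 2.57×10^-6 C/m.
Gauss's law: E·2πrL = λ_enc L/ε₀.
E = |λ_enc|/(2πε₀r) = (2.57e-6)/(2π·8.85×10^-12·0.0295) = 1.57e6 N/C.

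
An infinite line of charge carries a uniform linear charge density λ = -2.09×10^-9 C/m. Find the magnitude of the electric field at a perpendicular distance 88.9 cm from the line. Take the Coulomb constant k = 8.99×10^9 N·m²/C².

Coaxial Gaussian cylinder, radius r = 88.9 cm, length L.
Q_enc = λL, so λ_enc = -2.09e-9 C/m.
Applying ∮E·dA = Q_enc/ε₀ with the end caps contributing no flux:
E = 2k|λ_enc|/r = 2(8.99×10^9)(2.09×10^-9)/(0.889) = 42.3 N/C.

42.3 V/m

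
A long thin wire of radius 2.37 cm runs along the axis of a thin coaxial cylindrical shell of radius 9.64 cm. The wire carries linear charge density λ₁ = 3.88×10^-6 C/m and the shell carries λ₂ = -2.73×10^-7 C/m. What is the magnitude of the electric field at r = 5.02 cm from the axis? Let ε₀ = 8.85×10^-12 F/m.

E ≈ 1.39e6 N/C

Coaxial Gaussian cylinder, radius r = 5.02 cm, length L (between the conductors, 2.37 cm < r < 9.64 cm).
Only the inner wire is enclosed; the outer shell contributes nothing inside itself. λ_enc = λ₁ = 3.88e-6 C/m.
Since E is radial and uniform over the curved surface, Φ = E·2πrL = Q_enc/ε₀ = λ_enc L/ε₀.
E = |λ_enc|/(2πε₀r) = (3.88×10^-6)/(2π·8.85×10^-12·0.0502) = 1.39×10^6 N/C.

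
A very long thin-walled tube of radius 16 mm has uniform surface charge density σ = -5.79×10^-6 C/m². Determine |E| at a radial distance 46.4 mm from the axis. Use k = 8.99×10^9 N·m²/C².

Take a coaxial cylindrical Gaussian surface of radius r = 46.4 mm and length L (r > 16 mm).
The whole shell is enclosed: λ_enc = σ·2πR = (-5.79×10^-6)·2π·(0.016) = -5.821×10^-7 C/m.
Since E is radial and uniform over the curved surface, Φ = E·2πrL = Q_enc/ε₀ = λ_enc L/ε₀.
E = 2k|λ_enc|/r = 2(8.99×10^9)(5.821×10^-7)/(0.0464) = 2.26e5 N/C.

E = 2.26×10^5 N/C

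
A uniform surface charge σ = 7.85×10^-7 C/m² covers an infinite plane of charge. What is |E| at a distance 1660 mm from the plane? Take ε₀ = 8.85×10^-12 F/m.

4.44×10^4 N/C

By planar symmetry E is perpendicular to the sheet and uniform; use a Gaussian pillbox with flat faces of area A on each side of the sheet.
Only the two end caps contribute flux: Φ = 2EA. With Q_enc = σA, Gauss's law gives E = |σ|/(2ε₀).
E = |σ|/(2ε₀) = (7.85×10^-7)/(2·8.85×10^-12) = 4.44×10^4 N/C.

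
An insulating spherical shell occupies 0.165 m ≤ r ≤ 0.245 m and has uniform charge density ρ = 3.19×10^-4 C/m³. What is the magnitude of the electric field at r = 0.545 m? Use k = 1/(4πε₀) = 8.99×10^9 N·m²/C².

E = 4.13e5 N/C

Use a concentric Gaussian sphere at r = 0.545 m (r > 0.245 m, enclosing the whole shell).
Q_enc = ρ·(4π/3)(b³ − a³) = (3.19×10^-4)·(4π/3)·((0.245)³ − (0.165)³) = 1.365×10^-5 C.
Gauss's law: E·4πr² = Q_enc/ε₀.
E = k|Q_enc|/r² = (8.99×10^9)(1.365×10^-5)/(0.545)² = 4.13×10^5 N/C.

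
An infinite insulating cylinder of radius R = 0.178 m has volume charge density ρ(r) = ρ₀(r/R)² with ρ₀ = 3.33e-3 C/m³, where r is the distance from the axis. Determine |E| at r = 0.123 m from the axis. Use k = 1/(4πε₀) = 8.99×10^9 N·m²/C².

By cylindrical symmetry E is radial; use a coaxial Gaussian cylinder of radius 0.123 m and length L (r < R).
Integrating ρ over the cross-section to radius r: λ_enc = (2πρ₀/R²) ∫₀^r r'^3 dr' = 2πρ₀ r^4/(4·R²) = 3.779×10^-5 C/m.
Gauss's law: E·2πrL = λ_enc L/ε₀.
E = 2k|λ_enc|/r = 2(8.99×10^9)(3.779×10^-5)/(0.123) = 5.52×10^6 N/C.

5.52×10^6 V/m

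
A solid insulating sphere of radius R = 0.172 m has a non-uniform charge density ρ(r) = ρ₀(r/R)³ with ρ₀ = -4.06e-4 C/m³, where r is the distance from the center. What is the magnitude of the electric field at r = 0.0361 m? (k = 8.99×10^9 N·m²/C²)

Take a concentric spherical Gaussian surface of radius r = 0.0361 m (r < R).
Integrate the density: Q_enc = 4π ∫₀^r ρ₀(r'/R)^3 r'² dr' = 4πρ₀ r^6/(6·R³) = -3.699e-10 C.
By Gauss's law, ∮E·dA = E·4πr² = Q_enc/ε₀.
E = k|Q_enc|/r² = (8.99×10^9)(3.699×10^-10)/(0.0361)² = 2.55×10^3 N/C.

|E| = 2.55×10^3 V/m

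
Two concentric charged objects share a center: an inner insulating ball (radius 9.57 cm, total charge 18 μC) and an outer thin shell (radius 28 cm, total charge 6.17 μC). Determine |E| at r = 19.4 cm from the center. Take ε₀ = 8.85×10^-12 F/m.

Use a concentric Gaussian sphere at r = 19.4 cm (between the bodies, 9.57 cm < r < 28 cm).
Only the inner charge is enclosed; the outer shell contributes nothing inside itself. Q_enc = 18 μC = 1.80×10^-5 C.
By Gauss's law, ∮E·dA = E·4πr² = Q_enc/ε₀.
E = |Q_enc|/(4πε₀r²) = (1.80×10^-5)/(4π·8.85×10^-12·(0.194)²) = 4.30e6 N/C.

E ≈ 4.30×10^6 V/m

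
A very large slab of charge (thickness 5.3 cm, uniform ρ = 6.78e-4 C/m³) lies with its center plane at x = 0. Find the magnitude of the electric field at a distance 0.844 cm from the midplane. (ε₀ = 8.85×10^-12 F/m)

E ≈ 6.47×10^5 V/m

By symmetry E is perpendicular to the slab. A Gaussian pillbox from −0.844 cm to +0.844 cm (face area A) lies entirely within the slab.
Q_enc = ρ·(2x)·A and flux = 2EA, so 2EA = 2ρxA/ε₀ ⇒ E = |ρ|x/ε₀.
E = (6.78×10^-4)(0.00844)/(8.85×10^-12) = 6.47×10^5 N/C.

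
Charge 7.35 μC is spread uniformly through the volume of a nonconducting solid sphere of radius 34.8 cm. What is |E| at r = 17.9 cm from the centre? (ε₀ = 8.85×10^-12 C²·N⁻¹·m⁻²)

|E| = 2.81×10^5 N/C

By spherical symmetry E is radial; choose a Gaussian sphere of radius r = 17.9 cm (r < R).
For a uniform sphere the enclosed fraction is (r/R)³, so Q_enc = (7.35 μC)(0.179/0.348)³ = 1.00×10^-6 C.
By Gauss's law, ∮E·dA = E·4πr² = Q_enc/ε₀.
E = |Q_enc|/(4πε₀r²) = (1.00×10^-6)/(4π·8.85×10^-12·(0.179)²) = 2.81×10^5 N/C.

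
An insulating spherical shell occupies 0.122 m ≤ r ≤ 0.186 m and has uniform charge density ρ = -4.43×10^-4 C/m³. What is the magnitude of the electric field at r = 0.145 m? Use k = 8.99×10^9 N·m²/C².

Use a concentric Gaussian sphere at r = 0.145 m (within the shell material, 0.122 m < r < 0.186 m).
Enclosed charge is the volume from a to r: Q_enc = (4π/3)ρ(r³ − a³) = -2.288×10^-6 C.
Applying ∮E·dA = Q_enc/ε₀ with Φ = E(4πr²):
E = k|Q_enc|/r² = (8.99×10^9)(2.288×10^-6)/(0.145)² = 9.78e5 N/C.

|E| ≈ 9.78×10^5 V/m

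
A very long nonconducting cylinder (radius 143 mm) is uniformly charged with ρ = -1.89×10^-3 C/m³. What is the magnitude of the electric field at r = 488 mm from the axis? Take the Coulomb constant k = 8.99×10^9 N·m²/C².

Choose a coaxial cylinder of radius r = 488 mm (arbitrary length L) as the Gaussian surface (r > 143 mm, full cross-section enclosed).
λ_enc = ρ·πR² = (-1.89×10^-3)π(0.143)² = -1.214×10^-4 C/m.
Gauss's law: E·2πrL = λ_enc L/ε₀.
E = 2k|λ_enc|/r = 2(8.99×10^9)(1.214×10^-4)/(0.488) = 4.47e6 N/C.

E ≈ 4.47×10^6 N/C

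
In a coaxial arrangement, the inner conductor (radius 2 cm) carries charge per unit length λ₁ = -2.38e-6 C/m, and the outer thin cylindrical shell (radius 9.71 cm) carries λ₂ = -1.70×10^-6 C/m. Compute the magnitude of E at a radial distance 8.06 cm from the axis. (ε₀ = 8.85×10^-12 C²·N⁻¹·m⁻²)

Take a coaxial cylindrical Gaussian surface of radius r = 8.06 cm and length L (between the conductors, 2 cm < r < 9.71 cm).
Only the inner wire is enclosed; the outer shell contributes nothing inside itself. λ_enc = λ₁ = -2.38×10^-6 C/m.
Gauss's law: E·2πrL = λ_enc L/ε₀.
E = |λ_enc|/(2πε₀r) = (2.38e-6)/(2π·8.85×10^-12·0.0806) = 5.31e5 N/C.

E ≈ 5.31×10^5 N/C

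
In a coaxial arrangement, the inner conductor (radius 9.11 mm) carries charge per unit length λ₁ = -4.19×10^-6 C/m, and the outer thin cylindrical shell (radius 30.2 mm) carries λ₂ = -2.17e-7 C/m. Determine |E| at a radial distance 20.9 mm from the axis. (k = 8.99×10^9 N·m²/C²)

Take a coaxial cylindrical Gaussian surface of radius r = 20.9 mm and length L (between the conductors, 9.11 mm < r < 30.2 mm).
Only the inner wire is enclosed; the outer shell contributes nothing inside itself. λ_enc = λ₁ = -4.19e-6 C/m.
By Gauss's law (flux through the curved wall only), E·2πrL = λ_enc L/ε₀.
E = 2k|λ_enc|/r = 2(8.99×10^9)(4.19×10^-6)/(0.0209) = 3.60e6 N/C.

|E| = 3.60×10^6 V/m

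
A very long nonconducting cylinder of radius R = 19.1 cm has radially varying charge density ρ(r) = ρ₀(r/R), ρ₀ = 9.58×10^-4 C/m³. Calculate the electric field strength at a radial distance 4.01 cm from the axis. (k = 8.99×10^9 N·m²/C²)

By cylindrical symmetry E is radial; use a coaxial Gaussian cylinder of radius 4.01 cm and length L (r < R).
Integrating ρ over the cross-section to radius r: λ_enc = (2πρ₀/R) ∫₀^r r'^2 dr' = 2πρ₀ r^3/(3·R) = 6.774×10^-7 C/m.
Gauss's law: E·2πrL = λ_enc L/ε₀.
E = 2k|λ_enc|/r = 2(8.99×10^9)(6.774e-7)/(0.0401) = 3.04×10^5 N/C.

|E| ≈ 3.04×10^5 N/C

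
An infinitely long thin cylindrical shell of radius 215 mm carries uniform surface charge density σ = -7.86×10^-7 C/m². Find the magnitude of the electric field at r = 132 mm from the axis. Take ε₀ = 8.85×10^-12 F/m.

E = 0

Coaxial Gaussian cylinder, radius r = 132 mm, length L (r < 215 mm, inside the shell).
All the surface charge lies outside this cylinder: Q_enc = 0, hence E = 0.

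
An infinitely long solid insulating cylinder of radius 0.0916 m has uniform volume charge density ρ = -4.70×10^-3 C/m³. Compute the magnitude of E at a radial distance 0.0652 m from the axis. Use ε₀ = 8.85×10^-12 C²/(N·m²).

Choose a coaxial cylinder of radius r = 0.0652 m (arbitrary length L) as the Gaussian surface (r < R).
Enclosed charge per unit length: λ_enc = ρ·πr² = (-4.70e-3)π(0.0652)² = -6.277×10^-5 C/m.
Since E is radial and uniform over the curved surface, Φ = E·2πrL = Q_enc/ε₀ = λ_enc L/ε₀.
E = |λ_enc|/(2πε₀r) = (6.277×10^-5)/(2π·8.85×10^-12·0.0652) = 1.73e7 N/C.

E ≈ 1.73×10^7 V/m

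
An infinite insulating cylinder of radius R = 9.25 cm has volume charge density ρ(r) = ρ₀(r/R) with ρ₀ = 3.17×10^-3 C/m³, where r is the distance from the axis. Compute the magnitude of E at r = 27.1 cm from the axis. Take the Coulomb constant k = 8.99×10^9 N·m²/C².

Choose a coaxial cylinder of radius r = 27.1 cm (arbitrary length L) as the Gaussian surface (r > R, full charge per length enclosed).
λ_enc = 2π ∫₀^R ρ₀(r'/R)^1 r' dr' = 2πρ₀R²/3 = 5.681e-5 C/m.
Gauss's law: E·2πrL = λ_enc L/ε₀.
E = 2k|λ_enc|/r = 2(8.99×10^9)(5.681×10^-5)/(0.271) = 3.77e6 N/C.

|E| ≈ 3.77×10^6 N/C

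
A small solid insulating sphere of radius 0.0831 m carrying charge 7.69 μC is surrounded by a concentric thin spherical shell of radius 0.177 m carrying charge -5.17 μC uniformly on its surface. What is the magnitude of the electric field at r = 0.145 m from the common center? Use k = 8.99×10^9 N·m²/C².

|E| ≈ 3.29e6 N/C

Use a concentric Gaussian sphere at r = 0.145 m (between the bodies, 0.0831 m < r < 0.177 m).
Only the inner charge is enclosed; the outer shell contributes nothing inside itself. Q_enc = 7.69 μC = 7.69×10^-6 C.
Gauss's law: E·4πr² = Q_enc/ε₀.
E = k|Q_enc|/r² = (8.99×10^9)(7.69×10^-6)/(0.145)² = 3.29×10^6 N/C.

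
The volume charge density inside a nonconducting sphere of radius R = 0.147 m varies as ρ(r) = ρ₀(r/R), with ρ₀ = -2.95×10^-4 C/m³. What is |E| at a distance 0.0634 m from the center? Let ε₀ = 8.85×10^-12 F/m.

Use a concentric Gaussian sphere at r = 0.0634 m (r < R).
Q_enc = ∫₀^r ρ(r')·4πr'² dr' = (4πρ₀/R) ∫₀^r r'^3 dr' = 4πρ₀ r^4/(4·R) = -1.019×10^-7 C.
Gauss's law: E·4πr² = Q_enc/ε₀.
E = |Q_enc|/(4πε₀r²) = (1.019e-7)/(4π·8.85×10^-12·(0.0634)²) = 2.28×10^5 N/C.

|E| = 2.28×10^5 N/C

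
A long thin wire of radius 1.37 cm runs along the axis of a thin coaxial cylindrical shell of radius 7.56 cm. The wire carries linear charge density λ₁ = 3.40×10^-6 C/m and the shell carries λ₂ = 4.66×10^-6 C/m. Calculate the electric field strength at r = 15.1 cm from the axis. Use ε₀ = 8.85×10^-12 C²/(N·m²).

Take a coaxial cylindrical Gaussian surface of radius r = 15.1 cm and length L (r > 7.56 cm, enclosing both).
λ_enc = λ₁ + λ₂ = (3.40×10^-6) + (4.66e-6) = 8.06×10^-6 C/m.
Since E is radial and uniform over the curved surface, Φ = E·2πrL = Q_enc/ε₀ = λ_enc L/ε₀.
E = |λ_enc|/(2πε₀r) = (8.06×10^-6)/(2π·8.85×10^-12·0.151) = 9.60e5 N/C.

E = 9.60e5 N/C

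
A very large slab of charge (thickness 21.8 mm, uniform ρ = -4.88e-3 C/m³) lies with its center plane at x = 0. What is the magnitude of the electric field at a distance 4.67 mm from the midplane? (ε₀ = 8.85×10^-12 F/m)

By symmetry E is perpendicular to the slab. A Gaussian pillbox from −4.67 mm to +4.67 mm (face area A) lies entirely within the slab.
Q_enc = ρ·(2x)·A and flux = 2EA, so 2EA = 2ρxA/ε₀ ⇒ E = |ρ|x/ε₀.
E = (4.88e-3)(0.00467)/(8.85×10^-12) = 2.58×10^6 N/C.

|E| = 2.58×10^6 N/C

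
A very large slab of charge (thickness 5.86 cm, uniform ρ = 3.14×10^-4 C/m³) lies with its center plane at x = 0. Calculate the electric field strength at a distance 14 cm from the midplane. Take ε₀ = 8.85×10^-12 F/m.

1.04×10^6 N/C

The point |x| = 14 cm lies outside the slab (half-thickness 0.0293 m). A symmetric pillbox spanning the full slab encloses Q_enc = ρ·d·A.
Flux = 2EA ⇒ E = |ρ|d/(2ε₀), independent of distance outside.
E = (3.14×10^-4)(0.0586)/(2·8.85×10^-12) = 1.04e6 N/C.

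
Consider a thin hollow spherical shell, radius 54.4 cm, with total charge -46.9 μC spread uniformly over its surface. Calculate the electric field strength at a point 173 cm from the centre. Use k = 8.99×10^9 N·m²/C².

Use a concentric Gaussian sphere at r = 173 cm (r > 54.4 cm).
The entire shell is enclosed: Q_enc = -4.69×10^-5 C.
Since E is radial and uniform over the Gaussian sphere, Φ = E·4πr² = Q_enc/ε₀.
E = k|Q_enc|/r² = (8.99×10^9)(4.69×10^-5)/(1.73)² = 1.41e5 N/C.

E = 1.41×10^5 V/m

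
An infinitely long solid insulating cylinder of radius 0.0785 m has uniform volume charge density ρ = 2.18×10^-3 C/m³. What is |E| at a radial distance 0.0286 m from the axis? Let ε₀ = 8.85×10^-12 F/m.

Choose a coaxial cylinder of radius r = 0.0286 m (arbitrary length L) as the Gaussian surface (r < R).
Charge inside radius r per length L is ρ·πr²·L, so λ_enc = ρπr² = 5.602×10^-6 C/m.
Gauss's law: E·2πrL = λ_enc L/ε₀.
E = |λ_enc|/(2πε₀r) = (5.602×10^-6)/(2π·8.85×10^-12·0.0286) = 3.52×10^6 N/C.

E = 3.52e6 V/m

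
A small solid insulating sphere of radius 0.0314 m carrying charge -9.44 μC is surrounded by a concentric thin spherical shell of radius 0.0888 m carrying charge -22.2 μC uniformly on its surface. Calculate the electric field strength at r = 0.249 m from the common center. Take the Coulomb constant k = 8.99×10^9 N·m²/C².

|E| ≈ 4.59×10^6 N/C

Symmetry ⇒ E = E(r) r̂. Gaussian sphere of radius r = 0.249 m (r > 0.0888 m, enclosing both).
Q_enc = (-9.44 μC) + (-22.2 μC) = -3.164e-5 C.
Applying ∮E·dA = Q_enc/ε₀ with Φ = E(4πr²):
E = k|Q_enc|/r² = (8.99×10^9)(3.164e-5)/(0.249)² = 4.59×10^6 N/C.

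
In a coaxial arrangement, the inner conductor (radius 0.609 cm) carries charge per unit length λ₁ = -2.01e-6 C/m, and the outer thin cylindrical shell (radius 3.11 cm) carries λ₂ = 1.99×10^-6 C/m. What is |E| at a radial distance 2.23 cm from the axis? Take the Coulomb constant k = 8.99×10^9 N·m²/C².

Coaxial Gaussian cylinder, radius r = 2.23 cm, length L (between the conductors, 0.609 cm < r < 3.11 cm).
Only the inner wire is enclosed; the outer shell contributes nothing inside itself. λ_enc = λ₁ = -2.01×10^-6 C/m.
Since E is radial and uniform over the curved surface, Φ = E·2πrL = Q_enc/ε₀ = λ_enc L/ε₀.
E = 2k|λ_enc|/r = 2(8.99×10^9)(2.01×10^-6)/(0.0223) = 1.62×10^6 N/C.

|E| = 1.62×10^6 N/C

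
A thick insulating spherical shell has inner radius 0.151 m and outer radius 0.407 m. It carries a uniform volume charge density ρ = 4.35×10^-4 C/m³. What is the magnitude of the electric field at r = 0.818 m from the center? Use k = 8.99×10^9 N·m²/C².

E = 1.57×10^6 N/C

Take a concentric spherical Gaussian surface of radius r = 0.818 m (r > 0.407 m, enclosing the whole shell).
Q_enc = ρ·(4π/3)(b³ − a³) = (4.35e-4)·(4π/3)·((0.407)³ − (0.151)³) = 1.166×10^-4 C.
By Gauss's law, ∮E·dA = E·4πr² = Q_enc/ε₀.
E = k|Q_enc|/r² = (8.99×10^9)(1.166×10^-4)/(0.818)² = 1.57×10^6 N/C.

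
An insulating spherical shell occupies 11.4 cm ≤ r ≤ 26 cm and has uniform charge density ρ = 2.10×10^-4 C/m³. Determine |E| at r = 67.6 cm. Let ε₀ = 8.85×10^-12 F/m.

By spherical symmetry E is radial; choose a Gaussian sphere of radius r = 67.6 cm (r > 26 cm, enclosing the whole shell).
Q_enc = ρ·(4π/3)(b³ − a³) = (2.10×10^-4)·(4π/3)·((0.26)³ − (0.114)³) = 1.416e-5 C.
By Gauss's law, ∮E·dA = E·4πr² = Q_enc/ε₀.
E = |Q_enc|/(4πε₀r²) = (1.416×10^-5)/(4π·8.85×10^-12·(0.676)²) = 2.79×10^5 N/C.

2.79×10^5 V/m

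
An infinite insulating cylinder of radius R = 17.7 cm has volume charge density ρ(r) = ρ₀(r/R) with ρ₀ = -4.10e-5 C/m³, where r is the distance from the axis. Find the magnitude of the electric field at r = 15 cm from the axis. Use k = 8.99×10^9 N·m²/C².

|E| = 1.96×10^5 N/C

Choose a coaxial cylinder of radius r = 15 cm (arbitrary length L) as the Gaussian surface (r < R).
λ_enc = ∫₀^r ρ(r')·2πr' dr' = (2πρ₀/R)·r^3/3 = -1.637×10^-6 C/m.
Since E is radial and uniform over the curved surface, Φ = E·2πrL = Q_enc/ε₀ = λ_enc L/ε₀.
E = 2k|λ_enc|/r = 2(8.99×10^9)(1.637×10^-6)/(0.15) = 1.96×10^5 N/C.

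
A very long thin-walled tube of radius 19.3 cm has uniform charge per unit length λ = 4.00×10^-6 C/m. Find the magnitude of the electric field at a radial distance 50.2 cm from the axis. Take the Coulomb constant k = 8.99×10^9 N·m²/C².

By cylindrical symmetry E is radial; use a coaxial Gaussian cylinder of radius 50.2 cm and length L (r > 19.3 cm).
The full line charge is enclosed: λ_enc = 4.00×10^-6 C/m.
Gauss's law: E·2πrL = λ_enc L/ε₀.
E = 2k|λ_enc|/r = 2(8.99×10^9)(4.00×10^-6)/(0.502) = 1.43e5 N/C.

|E| ≈ 1.43×10^5 V/m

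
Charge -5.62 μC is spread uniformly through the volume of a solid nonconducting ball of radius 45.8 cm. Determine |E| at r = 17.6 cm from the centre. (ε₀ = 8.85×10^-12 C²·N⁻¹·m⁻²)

By spherical symmetry E is radial; choose a Gaussian sphere of radius r = 17.6 cm (r < R).
For a uniform sphere the enclosed fraction is (r/R)³, so Q_enc = (-5.62 μC)(0.176/0.458)³ = -3.189×10^-7 C.
By Gauss's law, ∮E·dA = E·4πr² = Q_enc/ε₀.
E = |Q_enc|/(4πε₀r²) = (3.189×10^-7)/(4π·8.85×10^-12·(0.176)²) = 9.26×10^4 N/C.

9.26e4 V/m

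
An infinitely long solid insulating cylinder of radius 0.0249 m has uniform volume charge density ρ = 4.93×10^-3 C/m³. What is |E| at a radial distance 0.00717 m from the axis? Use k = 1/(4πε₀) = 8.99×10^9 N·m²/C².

Coaxial Gaussian cylinder, radius r = 0.00717 m, length L (r < R).
Enclosed charge per unit length: λ_enc = ρ·πr² = (4.93×10^-3)π(0.00717)² = 7.962×10^-7 C/m.
Applying ∮E·dA = Q_enc/ε₀ with the end caps contributing no flux:
E = 2k|λ_enc|/r = 2(8.99×10^9)(7.962×10^-7)/(0.00717) = 2.00×10^6 N/C.

|E| = 2.00e6 V/m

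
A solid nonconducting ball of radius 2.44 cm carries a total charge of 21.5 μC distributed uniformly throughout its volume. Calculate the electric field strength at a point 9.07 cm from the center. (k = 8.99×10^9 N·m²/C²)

E = 2.35×10^7 V/m

Take a concentric spherical Gaussian surface of radius r = 9.07 cm (r > R, so the entire charge is enclosed).
Q_enc = 21.5 μC = 2.15×10^-5 C.
Gauss's law: E·4πr² = Q_enc/ε₀.
E = k|Q_enc|/r² = (8.99×10^9)(2.15×10^-5)/(0.0907)² = 2.35×10^7 N/C.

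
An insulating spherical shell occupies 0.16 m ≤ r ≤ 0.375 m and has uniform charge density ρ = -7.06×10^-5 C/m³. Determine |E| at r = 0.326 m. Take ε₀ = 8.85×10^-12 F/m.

By spherical symmetry E is radial; choose a Gaussian sphere of radius r = 0.326 m (within the shell material, 0.16 m < r < 0.375 m).
Enclosed charge is the volume from a to r: Q_enc = (4π/3)ρ(r³ − a³) = -9.035e-6 C.
By Gauss's law, ∮E·dA = E·4πr² = Q_enc/ε₀.
E = |Q_enc|/(4πε₀r²) = (9.035×10^-6)/(4π·8.85×10^-12·(0.326)²) = 7.64×10^5 N/C.

|E| ≈ 7.64×10^5 V/m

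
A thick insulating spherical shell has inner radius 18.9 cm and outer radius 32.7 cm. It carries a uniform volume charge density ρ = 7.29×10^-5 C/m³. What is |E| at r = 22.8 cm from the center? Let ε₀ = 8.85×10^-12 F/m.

Take a concentric spherical Gaussian surface of radius r = 22.8 cm (within the shell material, 18.9 cm < r < 32.7 cm).
Enclosed charge is the volume from a to r: Q_enc = (4π/3)ρ(r³ − a³) = 1.558e-6 C.
Gauss's law: E·4πr² = Q_enc/ε₀.
E = |Q_enc|/(4πε₀r²) = (1.558e-6)/(4π·8.85×10^-12·(0.228)²) = 2.69×10^5 N/C.

2.69×10^5 N/C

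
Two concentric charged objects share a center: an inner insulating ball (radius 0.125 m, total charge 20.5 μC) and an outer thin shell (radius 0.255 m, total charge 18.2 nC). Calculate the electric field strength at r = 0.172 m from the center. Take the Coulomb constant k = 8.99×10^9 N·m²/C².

Symmetry ⇒ E = E(r) r̂. Gaussian sphere of radius r = 0.172 m (between the bodies, 0.125 m < r < 0.255 m).
Only the inner charge is enclosed; the outer shell contributes nothing inside itself. Q_enc = 20.5 μC = 2.05×10^-5 C.
Since E is radial and uniform over the Gaussian sphere, Φ = E·4πr² = Q_enc/ε₀.
E = k|Q_enc|/r² = (8.99×10^9)(2.05×10^-5)/(0.172)² = 6.23×10^6 N/C.

E ≈ 6.23e6 V/m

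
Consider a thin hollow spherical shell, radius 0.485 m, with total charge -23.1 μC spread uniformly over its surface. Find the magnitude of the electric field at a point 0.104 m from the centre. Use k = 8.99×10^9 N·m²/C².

E = 0 (no enclosed charge)

Symmetry ⇒ E = E(r) r̂. Gaussian sphere of radius r = 0.104 m (inside the shell, r < 0.485 m).
No charge lies within this surface, so Q_enc = 0 and Gauss's law gives E·4πr² = 0 ⇒ E = 0.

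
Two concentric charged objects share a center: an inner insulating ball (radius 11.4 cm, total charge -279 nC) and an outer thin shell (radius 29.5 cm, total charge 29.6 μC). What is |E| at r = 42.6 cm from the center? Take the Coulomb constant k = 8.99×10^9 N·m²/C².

|E| ≈ 1.45e6 N/C

Take a concentric spherical Gaussian surface of radius r = 42.6 cm (r > 29.5 cm, enclosing both).
Q_enc = (-279 nC) + (29.6 μC) = 2.932e-5 C.
Gauss's law: E·4πr² = Q_enc/ε₀.
E = k|Q_enc|/r² = (8.99×10^9)(2.932×10^-5)/(0.426)² = 1.45×10^6 N/C.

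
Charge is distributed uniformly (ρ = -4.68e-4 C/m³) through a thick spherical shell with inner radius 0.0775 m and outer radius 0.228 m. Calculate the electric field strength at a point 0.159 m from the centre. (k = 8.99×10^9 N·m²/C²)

E = 2.48e6 N/C

By spherical symmetry E is radial; choose a Gaussian sphere of radius r = 0.159 m (within the shell material, 0.0775 m < r < 0.228 m).
Enclosed charge is the volume from a to r: Q_enc = (4π/3)ρ(r³ − a³) = -6.967e-6 C.
By Gauss's law, ∮E·dA = E·4πr² = Q_enc/ε₀.
E = k|Q_enc|/r² = (8.99×10^9)(6.967e-6)/(0.159)² = 2.48×10^6 N/C.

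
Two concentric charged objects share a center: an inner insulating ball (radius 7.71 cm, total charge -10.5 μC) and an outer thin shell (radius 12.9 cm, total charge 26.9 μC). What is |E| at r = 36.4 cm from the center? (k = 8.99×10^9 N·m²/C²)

Take a concentric spherical Gaussian surface of radius r = 36.4 cm (r > 12.9 cm, enclosing both).
Q_enc = (-10.5 μC) + (26.9 μC) = 1.64×10^-5 C.
Since E is radial and uniform over the Gaussian sphere, Φ = E·4πr² = Q_enc/ε₀.
E = k|Q_enc|/r² = (8.99×10^9)(1.64×10^-5)/(0.364)² = 1.11×10^6 N/C.

E = 1.11×10^6 V/m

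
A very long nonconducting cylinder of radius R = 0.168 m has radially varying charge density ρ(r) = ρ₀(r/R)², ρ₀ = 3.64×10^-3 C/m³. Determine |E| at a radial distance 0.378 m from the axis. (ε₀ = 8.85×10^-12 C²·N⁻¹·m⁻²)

Take a coaxial cylindrical Gaussian surface of radius r = 0.378 m and length L (r > R, full charge per length enclosed).
λ_enc = 2π ∫₀^R ρ₀(r'/R)^2 r' dr' = 2πρ₀R²/4 = 1.614e-4 C/m.
Applying ∮E·dA = Q_enc/ε₀ with the end caps contributing no flux:
E = |λ_enc|/(2πε₀r) = (1.614×10^-4)/(2π·8.85×10^-12·0.378) = 7.68e6 N/C.

E = 7.68e6 N/C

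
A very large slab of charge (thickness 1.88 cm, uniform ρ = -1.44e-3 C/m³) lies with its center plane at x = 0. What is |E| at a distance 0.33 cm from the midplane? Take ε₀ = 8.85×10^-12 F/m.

5.37×10^5 N/C

By symmetry E is perpendicular to the slab. A Gaussian pillbox from −0.33 cm to +0.33 cm (face area A) lies entirely within the slab.
Q_enc = ρ·(2x)·A and flux = 2EA, so 2EA = 2ρxA/ε₀ ⇒ E = |ρ|x/ε₀.
E = (1.44e-3)(0.0033)/(8.85×10^-12) = 5.37×10^5 N/C.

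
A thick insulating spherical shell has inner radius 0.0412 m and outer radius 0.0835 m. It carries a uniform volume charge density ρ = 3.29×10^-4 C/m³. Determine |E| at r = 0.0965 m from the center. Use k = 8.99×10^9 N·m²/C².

6.82×10^5 N/C

Use a concentric Gaussian sphere at r = 0.0965 m (r > 0.0835 m, enclosing the whole shell).
Q_enc = ρ·(4π/3)(b³ − a³) = (3.29×10^-4)·(4π/3)·((0.0835)³ − (0.0412)³) = 7.059×10^-7 C.
Applying ∮E·dA = Q_enc/ε₀ with Φ = E(4πr²):
E = k|Q_enc|/r² = (8.99×10^9)(7.059×10^-7)/(0.0965)² = 6.82×10^5 N/C.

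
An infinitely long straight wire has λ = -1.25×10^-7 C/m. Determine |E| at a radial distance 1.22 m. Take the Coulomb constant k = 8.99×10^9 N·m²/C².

Coaxial Gaussian cylinder, radius r = 1.22 m, length L.
Q_enc = λL, so λ_enc = -1.25×10^-7 C/m.
Since E is radial and uniform over the curved surface, Φ = E·2πrL = Q_enc/ε₀ = λ_enc L/ε₀.
E = 2k|λ_enc|/r = 2(8.99×10^9)(1.25e-7)/(1.22) = 1.84×10^3 N/C.

|E| = 1.84e3 N/C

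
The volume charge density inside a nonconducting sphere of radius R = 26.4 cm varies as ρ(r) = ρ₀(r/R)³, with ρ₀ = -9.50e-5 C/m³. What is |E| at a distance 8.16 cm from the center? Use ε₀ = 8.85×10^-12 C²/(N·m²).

By spherical symmetry E is radial; choose a Gaussian sphere of radius r = 8.16 cm (r < R).
Q_enc = ∫₀^r ρ(r')·4πr'² dr' = (4πρ₀/R³) ∫₀^r r'^5 dr' = 4πρ₀ r^6/(6·R³) = -3.192×10^-9 C.
Since E is radial and uniform over the Gaussian sphere, Φ = E·4πr² = Q_enc/ε₀.
E = |Q_enc|/(4πε₀r²) = (3.192e-9)/(4π·8.85×10^-12·(0.0816)²) = 4.31e3 N/C.

E = 4.31×10^3 N/C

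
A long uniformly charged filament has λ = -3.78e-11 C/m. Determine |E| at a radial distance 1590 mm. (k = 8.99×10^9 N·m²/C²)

E ≈ 0.427 N/C

Coaxial Gaussian cylinder, radius r = 1590 mm, length L.
Q_enc = λL, so λ_enc = -3.78×10^-11 C/m.
Since E is radial and uniform over the curved surface, Φ = E·2πrL = Q_enc/ε₀ = λ_enc L/ε₀.
E = 2k|λ_enc|/r = 2(8.99×10^9)(3.78×10^-11)/(1.59) = 0.427 N/C.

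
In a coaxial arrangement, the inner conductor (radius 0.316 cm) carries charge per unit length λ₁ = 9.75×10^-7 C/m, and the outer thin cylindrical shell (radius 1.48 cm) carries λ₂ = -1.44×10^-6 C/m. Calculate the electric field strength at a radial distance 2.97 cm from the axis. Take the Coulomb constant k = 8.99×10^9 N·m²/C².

Choose a coaxial cylinder of radius r = 2.97 cm (arbitrary length L) as the Gaussian surface (r > 1.48 cm, enclosing both).
λ_enc = λ₁ + λ₂ = (9.75×10^-7) + (-1.44×10^-6) = -4.65e-7 C/m.
Since E is radial and uniform over the curved surface, Φ = E·2πrL = Q_enc/ε₀ = λ_enc L/ε₀.
E = 2k|λ_enc|/r = 2(8.99×10^9)(4.65×10^-7)/(0.0297) = 2.82×10^5 N/C.

|E| ≈ 2.82e5 N/C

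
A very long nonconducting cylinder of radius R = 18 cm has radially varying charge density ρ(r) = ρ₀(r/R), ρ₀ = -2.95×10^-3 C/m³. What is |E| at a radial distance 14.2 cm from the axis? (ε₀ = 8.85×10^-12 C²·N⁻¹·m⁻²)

By cylindrical symmetry E is radial; use a coaxial Gaussian cylinder of radius 14.2 cm and length L (r < R).
λ_enc = ∫₀^r ρ(r')·2πr' dr' = (2πρ₀/R)·r^3/3 = -9.828×10^-5 C/m.
Applying ∮E·dA = Q_enc/ε₀ with the end caps contributing no flux:
E = |λ_enc|/(2πε₀r) = (9.828×10^-5)/(2π·8.85×10^-12·0.142) = 1.24e7 N/C.

|E| ≈ 1.24e7 V/m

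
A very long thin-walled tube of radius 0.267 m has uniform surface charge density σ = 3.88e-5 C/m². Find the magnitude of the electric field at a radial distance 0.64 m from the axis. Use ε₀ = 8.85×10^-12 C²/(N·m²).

|E| = 1.83×10^6 N/C

Coaxial Gaussian cylinder, radius r = 0.64 m, length L (r > 0.267 m).
The whole shell is enclosed: λ_enc = σ·2πR = (3.88e-5)·2π·(0.267) = 6.509×10^-5 C/m.
Since E is radial and uniform over the curved surface, Φ = E·2πrL = Q_enc/ε₀ = λ_enc L/ε₀.
E = |λ_enc|/(2πε₀r) = (6.509e-5)/(2π·8.85×10^-12·0.64) = 1.83×10^6 N/C.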